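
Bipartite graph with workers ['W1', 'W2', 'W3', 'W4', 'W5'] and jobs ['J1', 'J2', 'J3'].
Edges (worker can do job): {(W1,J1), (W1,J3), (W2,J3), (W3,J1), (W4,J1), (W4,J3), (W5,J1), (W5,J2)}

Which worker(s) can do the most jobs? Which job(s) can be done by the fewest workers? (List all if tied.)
Most versatile: W1, W4, W5 (2 jobs); Least covered: J2 (1 workers)

Worker degrees (jobs they can do): W1:2, W2:1, W3:1, W4:2, W5:2
Job degrees (workers who can do it): J1:4, J2:1, J3:3

Maximum worker degree is 2, achieved by: W1, W4, W5
Minimum job degree is 1, achieved by: J2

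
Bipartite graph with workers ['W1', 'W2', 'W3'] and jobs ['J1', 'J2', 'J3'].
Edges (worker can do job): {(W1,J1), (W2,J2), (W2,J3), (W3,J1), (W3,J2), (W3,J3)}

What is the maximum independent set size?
Maximum independent set = 3

By König's theorem:
- Min vertex cover = Max matching = 3
- Max independent set = Total vertices - Min vertex cover
- Max independent set = 6 - 3 = 3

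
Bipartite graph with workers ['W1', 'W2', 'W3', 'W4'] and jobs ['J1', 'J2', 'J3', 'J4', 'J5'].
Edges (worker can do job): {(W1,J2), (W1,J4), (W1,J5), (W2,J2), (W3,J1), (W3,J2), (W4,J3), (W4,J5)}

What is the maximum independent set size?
Maximum independent set = 5

By König's theorem:
- Min vertex cover = Max matching = 4
- Max independent set = Total vertices - Min vertex cover
- Max independent set = 9 - 4 = 5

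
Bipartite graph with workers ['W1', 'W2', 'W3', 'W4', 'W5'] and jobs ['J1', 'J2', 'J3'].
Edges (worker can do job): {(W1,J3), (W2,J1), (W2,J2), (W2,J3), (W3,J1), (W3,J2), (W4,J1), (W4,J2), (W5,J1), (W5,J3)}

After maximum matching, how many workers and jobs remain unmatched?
Unmatched: 2 workers, 0 jobs

Maximum matching size: 3
Workers: 5 total, 3 matched, 2 unmatched
Jobs: 3 total, 3 matched, 0 unmatched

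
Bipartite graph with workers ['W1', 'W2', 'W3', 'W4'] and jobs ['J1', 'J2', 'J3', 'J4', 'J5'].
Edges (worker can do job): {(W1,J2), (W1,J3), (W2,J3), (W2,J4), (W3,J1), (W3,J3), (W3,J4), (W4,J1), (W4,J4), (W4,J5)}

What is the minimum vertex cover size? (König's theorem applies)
Minimum vertex cover size = 4

By König's theorem: in bipartite graphs,
min vertex cover = max matching = 4

Maximum matching has size 4, so minimum vertex cover also has size 4.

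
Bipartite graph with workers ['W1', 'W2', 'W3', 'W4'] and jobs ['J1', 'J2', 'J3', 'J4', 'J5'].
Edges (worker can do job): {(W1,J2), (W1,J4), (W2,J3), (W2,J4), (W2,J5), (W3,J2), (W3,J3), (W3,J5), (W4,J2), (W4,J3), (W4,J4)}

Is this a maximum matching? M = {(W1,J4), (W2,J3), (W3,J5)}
No, size 3 is not maximum

Proposed matching has size 3.
Maximum matching size for this graph: 4.

This is NOT maximum - can be improved to size 4.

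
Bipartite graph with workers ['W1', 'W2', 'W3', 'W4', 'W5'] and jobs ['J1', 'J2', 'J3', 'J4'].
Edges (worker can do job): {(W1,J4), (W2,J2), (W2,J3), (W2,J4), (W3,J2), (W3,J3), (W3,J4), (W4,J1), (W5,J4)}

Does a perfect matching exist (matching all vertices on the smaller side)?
Yes, perfect matching exists (size 4)

Perfect matching: {(W2,J3), (W3,J2), (W4,J1), (W5,J4)}
All 4 vertices on the smaller side are matched.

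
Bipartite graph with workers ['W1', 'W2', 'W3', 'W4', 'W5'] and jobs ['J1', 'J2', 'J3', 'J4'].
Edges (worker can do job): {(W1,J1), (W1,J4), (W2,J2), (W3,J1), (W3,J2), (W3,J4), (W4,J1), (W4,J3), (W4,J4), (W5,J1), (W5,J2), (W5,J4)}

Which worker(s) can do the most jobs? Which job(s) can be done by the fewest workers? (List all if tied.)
Most versatile: W3, W4, W5 (3 jobs); Least covered: J3 (1 workers)

Worker degrees (jobs they can do): W1:2, W2:1, W3:3, W4:3, W5:3
Job degrees (workers who can do it): J1:4, J2:3, J3:1, J4:4

Maximum worker degree is 3, achieved by: W3, W4, W5
Minimum job degree is 1, achieved by: J3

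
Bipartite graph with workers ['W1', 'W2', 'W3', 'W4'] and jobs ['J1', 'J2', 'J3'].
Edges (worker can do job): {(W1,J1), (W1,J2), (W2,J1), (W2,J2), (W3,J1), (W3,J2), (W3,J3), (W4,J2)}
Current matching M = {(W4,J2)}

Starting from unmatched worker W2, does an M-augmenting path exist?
Yes: W2 → J1

An M-augmenting path alternates non-matching / matching edges, starting and ending at unmatched vertices.
Path: W2 → J1
(J1 is unmatched in M, so the path is augmenting.)
Flipping edges along this path would increase |M| from 1 to 2.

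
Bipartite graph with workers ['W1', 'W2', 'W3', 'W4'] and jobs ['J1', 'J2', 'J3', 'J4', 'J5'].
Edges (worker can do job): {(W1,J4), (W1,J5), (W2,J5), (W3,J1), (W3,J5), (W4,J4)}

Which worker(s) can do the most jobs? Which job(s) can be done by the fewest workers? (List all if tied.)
Most versatile: W1, W3 (2 jobs); Least covered: J2, J3 (0 workers)

Worker degrees (jobs they can do): W1:2, W2:1, W3:2, W4:1
Job degrees (workers who can do it): J1:1, J2:0, J3:0, J4:2, J5:3

Maximum worker degree is 2, achieved by: W1, W3
Minimum job degree is 0, achieved by: J2, J3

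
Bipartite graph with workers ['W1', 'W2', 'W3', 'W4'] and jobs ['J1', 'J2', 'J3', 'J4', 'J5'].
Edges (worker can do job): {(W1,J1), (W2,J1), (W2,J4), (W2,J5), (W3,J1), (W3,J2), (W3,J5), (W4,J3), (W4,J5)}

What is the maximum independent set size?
Maximum independent set = 5

By König's theorem:
- Min vertex cover = Max matching = 4
- Max independent set = Total vertices - Min vertex cover
- Max independent set = 9 - 4 = 5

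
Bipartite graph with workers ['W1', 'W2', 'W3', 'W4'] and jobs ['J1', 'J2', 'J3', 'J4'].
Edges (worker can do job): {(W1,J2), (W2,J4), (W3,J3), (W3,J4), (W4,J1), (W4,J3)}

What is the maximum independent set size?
Maximum independent set = 4

By König's theorem:
- Min vertex cover = Max matching = 4
- Max independent set = Total vertices - Min vertex cover
- Max independent set = 8 - 4 = 4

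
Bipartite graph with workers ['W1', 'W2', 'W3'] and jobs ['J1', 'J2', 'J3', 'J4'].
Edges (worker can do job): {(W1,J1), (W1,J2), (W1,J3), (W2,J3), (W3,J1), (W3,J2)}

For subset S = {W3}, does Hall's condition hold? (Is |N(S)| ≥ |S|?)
Yes: |N(S)| = 2, |S| = 1

Subset S = {W3}
Neighbors N(S) = {J1, J2}

|N(S)| = 2, |S| = 1
Hall's condition: |N(S)| ≥ |S| is satisfied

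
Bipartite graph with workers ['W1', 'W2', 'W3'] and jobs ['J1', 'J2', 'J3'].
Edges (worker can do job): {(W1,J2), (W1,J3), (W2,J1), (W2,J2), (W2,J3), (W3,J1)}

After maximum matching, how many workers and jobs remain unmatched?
Unmatched: 0 workers, 0 jobs

Maximum matching size: 3
Workers: 3 total, 3 matched, 0 unmatched
Jobs: 3 total, 3 matched, 0 unmatched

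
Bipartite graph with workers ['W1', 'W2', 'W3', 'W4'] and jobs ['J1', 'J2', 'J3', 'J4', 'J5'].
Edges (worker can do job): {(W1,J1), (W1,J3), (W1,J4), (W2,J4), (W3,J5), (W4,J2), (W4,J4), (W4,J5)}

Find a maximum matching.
Matching: {(W1,J3), (W2,J4), (W3,J5), (W4,J2)}

Maximum matching (size 4):
  W1 → J3
  W2 → J4
  W3 → J5
  W4 → J2

Each worker is assigned to at most one job, and each job to at most one worker.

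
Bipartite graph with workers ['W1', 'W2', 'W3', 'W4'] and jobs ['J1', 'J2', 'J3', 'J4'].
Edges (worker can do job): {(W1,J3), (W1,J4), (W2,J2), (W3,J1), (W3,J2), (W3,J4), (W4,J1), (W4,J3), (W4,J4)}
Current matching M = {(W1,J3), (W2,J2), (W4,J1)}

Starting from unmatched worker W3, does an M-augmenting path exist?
Yes: W3 → J4

An M-augmenting path alternates non-matching / matching edges, starting and ending at unmatched vertices.
Path: W3 → J4
(J4 is unmatched in M, so the path is augmenting.)
Flipping edges along this path would increase |M| from 3 to 4.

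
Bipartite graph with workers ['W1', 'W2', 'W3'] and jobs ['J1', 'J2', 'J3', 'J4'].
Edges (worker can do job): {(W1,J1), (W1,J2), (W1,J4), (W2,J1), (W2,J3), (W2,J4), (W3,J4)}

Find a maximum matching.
Matching: {(W1,J2), (W2,J3), (W3,J4)}

Maximum matching (size 3):
  W1 → J2
  W2 → J3
  W3 → J4

Each worker is assigned to at most one job, and each job to at most one worker.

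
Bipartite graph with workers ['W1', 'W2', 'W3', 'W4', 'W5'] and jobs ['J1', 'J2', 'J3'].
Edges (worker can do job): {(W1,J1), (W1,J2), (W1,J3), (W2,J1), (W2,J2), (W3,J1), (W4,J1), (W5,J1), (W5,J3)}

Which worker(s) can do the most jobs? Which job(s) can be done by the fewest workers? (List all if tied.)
Most versatile: W1 (3 jobs); Least covered: J2, J3 (2 workers)

Worker degrees (jobs they can do): W1:3, W2:2, W3:1, W4:1, W5:2
Job degrees (workers who can do it): J1:5, J2:2, J3:2

Maximum worker degree is 3, achieved by: W1
Minimum job degree is 2, achieved by: J2, J3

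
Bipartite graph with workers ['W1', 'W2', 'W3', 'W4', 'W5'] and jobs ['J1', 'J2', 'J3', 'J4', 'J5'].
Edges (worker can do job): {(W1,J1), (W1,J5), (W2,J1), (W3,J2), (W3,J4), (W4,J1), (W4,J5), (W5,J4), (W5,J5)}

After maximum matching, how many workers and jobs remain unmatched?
Unmatched: 1 workers, 1 jobs

Maximum matching size: 4
Workers: 5 total, 4 matched, 1 unmatched
Jobs: 5 total, 4 matched, 1 unmatched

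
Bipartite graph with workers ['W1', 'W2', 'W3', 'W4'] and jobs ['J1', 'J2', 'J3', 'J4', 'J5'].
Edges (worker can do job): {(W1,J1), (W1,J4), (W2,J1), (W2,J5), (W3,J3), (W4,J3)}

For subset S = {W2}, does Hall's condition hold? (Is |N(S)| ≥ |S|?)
Yes: |N(S)| = 2, |S| = 1

Subset S = {W2}
Neighbors N(S) = {J1, J5}

|N(S)| = 2, |S| = 1
Hall's condition: |N(S)| ≥ |S| is satisfied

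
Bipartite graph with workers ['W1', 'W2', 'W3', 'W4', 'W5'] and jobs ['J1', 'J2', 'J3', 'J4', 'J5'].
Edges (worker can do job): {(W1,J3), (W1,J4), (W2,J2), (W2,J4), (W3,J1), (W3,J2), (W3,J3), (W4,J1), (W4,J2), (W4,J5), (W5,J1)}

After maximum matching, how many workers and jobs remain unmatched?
Unmatched: 0 workers, 0 jobs

Maximum matching size: 5
Workers: 5 total, 5 matched, 0 unmatched
Jobs: 5 total, 5 matched, 0 unmatched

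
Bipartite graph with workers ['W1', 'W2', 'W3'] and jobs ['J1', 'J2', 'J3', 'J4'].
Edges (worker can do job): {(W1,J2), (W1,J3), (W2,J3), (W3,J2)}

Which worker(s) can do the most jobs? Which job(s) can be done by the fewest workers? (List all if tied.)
Most versatile: W1 (2 jobs); Least covered: J1, J4 (0 workers)

Worker degrees (jobs they can do): W1:2, W2:1, W3:1
Job degrees (workers who can do it): J1:0, J2:2, J3:2, J4:0

Maximum worker degree is 2, achieved by: W1
Minimum job degree is 0, achieved by: J1, J4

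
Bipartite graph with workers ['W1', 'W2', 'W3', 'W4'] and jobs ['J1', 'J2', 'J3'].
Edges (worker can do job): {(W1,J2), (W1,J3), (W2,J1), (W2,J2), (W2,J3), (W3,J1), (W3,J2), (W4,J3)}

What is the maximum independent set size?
Maximum independent set = 4

By König's theorem:
- Min vertex cover = Max matching = 3
- Max independent set = Total vertices - Min vertex cover
- Max independent set = 7 - 3 = 4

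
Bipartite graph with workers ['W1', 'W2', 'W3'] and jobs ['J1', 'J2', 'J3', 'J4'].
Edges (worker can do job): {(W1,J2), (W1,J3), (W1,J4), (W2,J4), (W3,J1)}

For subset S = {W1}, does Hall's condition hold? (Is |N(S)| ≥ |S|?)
Yes: |N(S)| = 3, |S| = 1

Subset S = {W1}
Neighbors N(S) = {J2, J3, J4}

|N(S)| = 3, |S| = 1
Hall's condition: |N(S)| ≥ |S| is satisfied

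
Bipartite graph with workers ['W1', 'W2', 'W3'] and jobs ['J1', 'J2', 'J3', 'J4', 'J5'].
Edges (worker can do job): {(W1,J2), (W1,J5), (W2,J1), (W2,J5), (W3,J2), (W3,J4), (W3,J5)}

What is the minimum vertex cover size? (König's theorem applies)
Minimum vertex cover size = 3

By König's theorem: in bipartite graphs,
min vertex cover = max matching = 3

Maximum matching has size 3, so minimum vertex cover also has size 3.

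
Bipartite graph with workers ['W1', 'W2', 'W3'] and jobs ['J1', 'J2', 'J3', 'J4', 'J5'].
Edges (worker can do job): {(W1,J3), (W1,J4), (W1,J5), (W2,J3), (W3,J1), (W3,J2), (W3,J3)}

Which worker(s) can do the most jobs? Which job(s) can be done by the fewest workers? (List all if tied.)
Most versatile: W1, W3 (3 jobs); Least covered: J1, J2, J4, J5 (1 workers)

Worker degrees (jobs they can do): W1:3, W2:1, W3:3
Job degrees (workers who can do it): J1:1, J2:1, J3:3, J4:1, J5:1

Maximum worker degree is 3, achieved by: W1, W3
Minimum job degree is 1, achieved by: J1, J2, J4, J5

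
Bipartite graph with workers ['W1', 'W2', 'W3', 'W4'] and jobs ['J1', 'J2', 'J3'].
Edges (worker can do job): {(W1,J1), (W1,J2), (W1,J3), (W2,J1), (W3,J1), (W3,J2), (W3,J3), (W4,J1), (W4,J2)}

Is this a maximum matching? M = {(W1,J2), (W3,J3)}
No, size 2 is not maximum

Proposed matching has size 2.
Maximum matching size for this graph: 3.

This is NOT maximum - can be improved to size 3.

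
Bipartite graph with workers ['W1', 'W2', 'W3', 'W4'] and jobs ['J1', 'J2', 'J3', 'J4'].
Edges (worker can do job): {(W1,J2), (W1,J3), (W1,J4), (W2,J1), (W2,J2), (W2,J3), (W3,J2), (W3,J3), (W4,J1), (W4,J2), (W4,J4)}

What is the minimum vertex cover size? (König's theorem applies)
Minimum vertex cover size = 4

By König's theorem: in bipartite graphs,
min vertex cover = max matching = 4

Maximum matching has size 4, so minimum vertex cover also has size 4.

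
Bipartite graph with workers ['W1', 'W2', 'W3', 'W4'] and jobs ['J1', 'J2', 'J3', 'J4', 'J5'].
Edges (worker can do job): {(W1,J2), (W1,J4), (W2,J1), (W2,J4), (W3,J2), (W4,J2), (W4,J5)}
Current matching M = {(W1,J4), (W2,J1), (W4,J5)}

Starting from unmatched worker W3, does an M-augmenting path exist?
Yes: W3 → J2

An M-augmenting path alternates non-matching / matching edges, starting and ending at unmatched vertices.
Path: W3 → J2
(J2 is unmatched in M, so the path is augmenting.)
Flipping edges along this path would increase |M| from 3 to 4.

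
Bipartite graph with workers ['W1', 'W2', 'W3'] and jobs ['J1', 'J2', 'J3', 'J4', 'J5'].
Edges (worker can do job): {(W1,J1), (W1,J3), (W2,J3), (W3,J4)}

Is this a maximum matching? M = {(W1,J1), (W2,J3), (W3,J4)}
Yes, size 3 is maximum

Proposed matching has size 3.
Maximum matching size for this graph: 3.

This is a maximum matching.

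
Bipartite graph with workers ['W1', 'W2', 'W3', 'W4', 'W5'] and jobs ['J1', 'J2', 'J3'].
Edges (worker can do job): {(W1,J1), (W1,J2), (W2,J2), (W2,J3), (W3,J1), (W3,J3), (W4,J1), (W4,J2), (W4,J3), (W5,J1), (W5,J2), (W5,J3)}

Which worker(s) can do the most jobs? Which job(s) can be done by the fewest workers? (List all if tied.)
Most versatile: W4, W5 (3 jobs); Least covered: J1, J2, J3 (4 workers)

Worker degrees (jobs they can do): W1:2, W2:2, W3:2, W4:3, W5:3
Job degrees (workers who can do it): J1:4, J2:4, J3:4

Maximum worker degree is 3, achieved by: W4, W5
Minimum job degree is 4, achieved by: J1, J2, J3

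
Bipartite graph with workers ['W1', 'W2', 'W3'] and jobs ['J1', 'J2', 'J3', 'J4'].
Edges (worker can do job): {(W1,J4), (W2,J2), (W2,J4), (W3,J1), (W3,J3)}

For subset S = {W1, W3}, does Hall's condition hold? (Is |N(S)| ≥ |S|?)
Yes: |N(S)| = 3, |S| = 2

Subset S = {W1, W3}
Neighbors N(S) = {J1, J3, J4}

|N(S)| = 3, |S| = 2
Hall's condition: |N(S)| ≥ |S| is satisfied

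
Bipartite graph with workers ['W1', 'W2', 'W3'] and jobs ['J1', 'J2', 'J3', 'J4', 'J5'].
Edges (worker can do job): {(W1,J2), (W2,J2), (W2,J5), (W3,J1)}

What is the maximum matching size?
Maximum matching size = 3

Maximum matching: {(W1,J2), (W2,J5), (W3,J1)}
Size: 3

This assigns 3 workers to 3 distinct jobs.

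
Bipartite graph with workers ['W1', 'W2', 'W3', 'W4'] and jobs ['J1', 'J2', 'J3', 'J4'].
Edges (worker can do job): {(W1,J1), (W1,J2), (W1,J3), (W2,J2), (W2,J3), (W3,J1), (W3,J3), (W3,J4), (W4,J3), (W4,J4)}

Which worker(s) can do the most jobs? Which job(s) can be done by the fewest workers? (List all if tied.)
Most versatile: W1, W3 (3 jobs); Least covered: J1, J2, J4 (2 workers)

Worker degrees (jobs they can do): W1:3, W2:2, W3:3, W4:2
Job degrees (workers who can do it): J1:2, J2:2, J3:4, J4:2

Maximum worker degree is 3, achieved by: W1, W3
Minimum job degree is 2, achieved by: J1, J2, J4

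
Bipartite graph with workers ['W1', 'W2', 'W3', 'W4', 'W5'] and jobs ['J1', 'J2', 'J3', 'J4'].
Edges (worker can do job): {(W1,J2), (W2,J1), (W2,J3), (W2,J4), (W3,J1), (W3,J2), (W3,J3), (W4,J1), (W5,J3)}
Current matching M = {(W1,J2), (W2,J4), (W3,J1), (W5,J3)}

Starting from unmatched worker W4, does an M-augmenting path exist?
No augmenting path from W4

Alternating search from W4 reaches jobs: {J1, J2, J3}.
Every reachable job is already matched in M, and following those matched edges back to workers exposes no further unvisited jobs.
No M-augmenting path from W4 exists.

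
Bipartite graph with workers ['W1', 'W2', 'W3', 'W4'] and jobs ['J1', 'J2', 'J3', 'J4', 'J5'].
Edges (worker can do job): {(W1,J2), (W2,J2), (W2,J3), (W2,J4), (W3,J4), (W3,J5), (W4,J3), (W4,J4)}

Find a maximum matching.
Matching: {(W1,J2), (W2,J4), (W3,J5), (W4,J3)}

Maximum matching (size 4):
  W1 → J2
  W2 → J4
  W3 → J5
  W4 → J3

Each worker is assigned to at most one job, and each job to at most one worker.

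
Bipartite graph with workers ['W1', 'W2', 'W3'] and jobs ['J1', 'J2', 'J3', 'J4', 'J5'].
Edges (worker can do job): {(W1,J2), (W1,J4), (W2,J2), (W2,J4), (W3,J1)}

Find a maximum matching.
Matching: {(W1,J2), (W2,J4), (W3,J1)}

Maximum matching (size 3):
  W1 → J2
  W2 → J4
  W3 → J1

Each worker is assigned to at most one job, and each job to at most one worker.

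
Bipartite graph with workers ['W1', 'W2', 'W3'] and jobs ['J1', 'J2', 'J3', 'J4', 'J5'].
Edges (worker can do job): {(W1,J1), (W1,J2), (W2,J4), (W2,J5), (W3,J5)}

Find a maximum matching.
Matching: {(W1,J2), (W2,J4), (W3,J5)}

Maximum matching (size 3):
  W1 → J2
  W2 → J4
  W3 → J5

Each worker is assigned to at most one job, and each job to at most one worker.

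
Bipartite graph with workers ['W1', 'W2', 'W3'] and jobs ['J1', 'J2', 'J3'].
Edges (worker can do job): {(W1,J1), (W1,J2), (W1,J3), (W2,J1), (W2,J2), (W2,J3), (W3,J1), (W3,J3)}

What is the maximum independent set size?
Maximum independent set = 3

By König's theorem:
- Min vertex cover = Max matching = 3
- Max independent set = Total vertices - Min vertex cover
- Max independent set = 6 - 3 = 3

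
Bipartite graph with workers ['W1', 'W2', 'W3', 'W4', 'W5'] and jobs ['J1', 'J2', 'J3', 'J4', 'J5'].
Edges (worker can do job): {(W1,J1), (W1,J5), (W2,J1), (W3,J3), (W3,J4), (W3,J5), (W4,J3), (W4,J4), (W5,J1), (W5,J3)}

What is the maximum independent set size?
Maximum independent set = 6

By König's theorem:
- Min vertex cover = Max matching = 4
- Max independent set = Total vertices - Min vertex cover
- Max independent set = 10 - 4 = 6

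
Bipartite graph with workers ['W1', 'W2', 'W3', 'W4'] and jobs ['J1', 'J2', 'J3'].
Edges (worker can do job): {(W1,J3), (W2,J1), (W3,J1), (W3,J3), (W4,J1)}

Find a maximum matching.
Matching: {(W3,J3), (W4,J1)}

Maximum matching (size 2):
  W3 → J3
  W4 → J1

Each worker is assigned to at most one job, and each job to at most one worker.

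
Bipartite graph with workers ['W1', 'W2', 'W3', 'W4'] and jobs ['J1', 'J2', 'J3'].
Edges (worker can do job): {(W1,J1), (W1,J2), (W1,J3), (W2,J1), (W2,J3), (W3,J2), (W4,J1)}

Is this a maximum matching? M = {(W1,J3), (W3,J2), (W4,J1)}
Yes, size 3 is maximum

Proposed matching has size 3.
Maximum matching size for this graph: 3.

This is a maximum matching.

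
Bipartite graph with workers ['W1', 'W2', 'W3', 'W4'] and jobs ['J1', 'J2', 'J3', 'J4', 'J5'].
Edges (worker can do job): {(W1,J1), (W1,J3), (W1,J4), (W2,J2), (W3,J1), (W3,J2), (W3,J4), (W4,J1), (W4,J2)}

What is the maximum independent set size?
Maximum independent set = 5

By König's theorem:
- Min vertex cover = Max matching = 4
- Max independent set = Total vertices - Min vertex cover
- Max independent set = 9 - 4 = 5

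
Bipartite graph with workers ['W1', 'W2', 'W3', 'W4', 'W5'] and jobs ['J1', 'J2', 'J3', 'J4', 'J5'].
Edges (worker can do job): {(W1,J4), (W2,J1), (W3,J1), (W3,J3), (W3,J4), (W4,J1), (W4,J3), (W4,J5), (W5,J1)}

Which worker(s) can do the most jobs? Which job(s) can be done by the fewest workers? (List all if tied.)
Most versatile: W3, W4 (3 jobs); Least covered: J2 (0 workers)

Worker degrees (jobs they can do): W1:1, W2:1, W3:3, W4:3, W5:1
Job degrees (workers who can do it): J1:4, J2:0, J3:2, J4:2, J5:1

Maximum worker degree is 3, achieved by: W3, W4
Minimum job degree is 0, achieved by: J2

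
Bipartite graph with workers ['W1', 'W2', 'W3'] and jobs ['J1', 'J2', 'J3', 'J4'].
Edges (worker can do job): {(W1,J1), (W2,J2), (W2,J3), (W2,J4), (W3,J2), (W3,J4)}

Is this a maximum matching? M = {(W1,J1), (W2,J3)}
No, size 2 is not maximum

Proposed matching has size 2.
Maximum matching size for this graph: 3.

This is NOT maximum - can be improved to size 3.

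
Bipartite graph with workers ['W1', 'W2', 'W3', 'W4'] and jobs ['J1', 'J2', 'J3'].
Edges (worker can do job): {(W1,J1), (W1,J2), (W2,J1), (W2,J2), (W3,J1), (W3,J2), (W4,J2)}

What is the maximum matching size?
Maximum matching size = 2

Maximum matching: {(W3,J1), (W4,J2)}
Size: 2

This assigns 2 workers to 2 distinct jobs.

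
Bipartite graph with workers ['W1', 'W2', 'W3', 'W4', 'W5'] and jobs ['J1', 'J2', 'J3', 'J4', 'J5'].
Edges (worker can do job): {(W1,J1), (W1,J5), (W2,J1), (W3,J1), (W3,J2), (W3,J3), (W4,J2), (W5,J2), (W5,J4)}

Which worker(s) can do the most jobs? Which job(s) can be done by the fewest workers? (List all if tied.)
Most versatile: W3 (3 jobs); Least covered: J3, J4, J5 (1 workers)

Worker degrees (jobs they can do): W1:2, W2:1, W3:3, W4:1, W5:2
Job degrees (workers who can do it): J1:3, J2:3, J3:1, J4:1, J5:1

Maximum worker degree is 3, achieved by: W3
Minimum job degree is 1, achieved by: J3, J4, J5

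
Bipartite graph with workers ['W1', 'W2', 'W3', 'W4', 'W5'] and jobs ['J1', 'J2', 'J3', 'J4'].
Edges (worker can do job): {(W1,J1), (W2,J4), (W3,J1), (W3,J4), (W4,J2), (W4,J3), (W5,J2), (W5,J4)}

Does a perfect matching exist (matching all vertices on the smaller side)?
Yes, perfect matching exists (size 4)

Perfect matching: {(W2,J4), (W3,J1), (W4,J3), (W5,J2)}
All 4 vertices on the smaller side are matched.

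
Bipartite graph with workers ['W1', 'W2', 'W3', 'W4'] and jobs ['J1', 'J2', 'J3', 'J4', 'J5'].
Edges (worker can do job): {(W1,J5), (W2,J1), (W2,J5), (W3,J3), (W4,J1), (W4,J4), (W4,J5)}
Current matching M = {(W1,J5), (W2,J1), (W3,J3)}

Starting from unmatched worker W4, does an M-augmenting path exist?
Yes: W4 → J4

An M-augmenting path alternates non-matching / matching edges, starting and ending at unmatched vertices.
Path: W4 → J4
(J4 is unmatched in M, so the path is augmenting.)
Flipping edges along this path would increase |M| from 3 to 4.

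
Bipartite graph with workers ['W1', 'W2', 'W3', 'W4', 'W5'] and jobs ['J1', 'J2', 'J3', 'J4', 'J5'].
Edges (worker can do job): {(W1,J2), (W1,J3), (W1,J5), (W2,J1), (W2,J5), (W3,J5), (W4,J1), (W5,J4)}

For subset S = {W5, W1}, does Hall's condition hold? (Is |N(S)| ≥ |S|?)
Yes: |N(S)| = 4, |S| = 2

Subset S = {W5, W1}
Neighbors N(S) = {J2, J3, J4, J5}

|N(S)| = 4, |S| = 2
Hall's condition: |N(S)| ≥ |S| is satisfied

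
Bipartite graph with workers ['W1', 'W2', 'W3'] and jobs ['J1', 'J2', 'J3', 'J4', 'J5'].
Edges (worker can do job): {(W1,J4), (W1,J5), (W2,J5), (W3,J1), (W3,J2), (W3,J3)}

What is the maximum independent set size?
Maximum independent set = 5

By König's theorem:
- Min vertex cover = Max matching = 3
- Max independent set = Total vertices - Min vertex cover
- Max independent set = 8 - 3 = 5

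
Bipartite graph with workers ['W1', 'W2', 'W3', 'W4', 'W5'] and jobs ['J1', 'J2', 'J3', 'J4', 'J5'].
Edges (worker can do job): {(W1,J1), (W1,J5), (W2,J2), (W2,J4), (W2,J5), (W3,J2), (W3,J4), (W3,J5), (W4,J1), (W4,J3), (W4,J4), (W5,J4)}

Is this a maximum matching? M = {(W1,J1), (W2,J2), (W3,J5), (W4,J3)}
No, size 4 is not maximum

Proposed matching has size 4.
Maximum matching size for this graph: 5.

This is NOT maximum - can be improved to size 5.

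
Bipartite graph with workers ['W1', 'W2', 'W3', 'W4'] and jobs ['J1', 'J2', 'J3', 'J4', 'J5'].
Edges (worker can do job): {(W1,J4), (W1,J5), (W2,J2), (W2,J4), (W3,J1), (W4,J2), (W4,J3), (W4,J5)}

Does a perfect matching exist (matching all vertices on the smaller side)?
Yes, perfect matching exists (size 4)

Perfect matching: {(W1,J4), (W2,J2), (W3,J1), (W4,J5)}
All 4 vertices on the smaller side are matched.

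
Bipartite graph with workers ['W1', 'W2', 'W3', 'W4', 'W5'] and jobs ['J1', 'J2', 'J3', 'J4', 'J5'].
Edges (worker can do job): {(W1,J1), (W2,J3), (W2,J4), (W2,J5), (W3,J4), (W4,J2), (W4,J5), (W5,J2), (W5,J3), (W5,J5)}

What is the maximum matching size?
Maximum matching size = 5

Maximum matching: {(W1,J1), (W2,J3), (W3,J4), (W4,J2), (W5,J5)}
Size: 5

This assigns 5 workers to 5 distinct jobs.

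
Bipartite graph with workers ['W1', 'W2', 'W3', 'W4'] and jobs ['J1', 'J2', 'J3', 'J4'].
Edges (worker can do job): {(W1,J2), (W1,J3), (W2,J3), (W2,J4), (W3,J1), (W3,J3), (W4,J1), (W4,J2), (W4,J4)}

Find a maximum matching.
Matching: {(W1,J3), (W2,J4), (W3,J1), (W4,J2)}

Maximum matching (size 4):
  W1 → J3
  W2 → J4
  W3 → J1
  W4 → J2

Each worker is assigned to at most one job, and each job to at most one worker.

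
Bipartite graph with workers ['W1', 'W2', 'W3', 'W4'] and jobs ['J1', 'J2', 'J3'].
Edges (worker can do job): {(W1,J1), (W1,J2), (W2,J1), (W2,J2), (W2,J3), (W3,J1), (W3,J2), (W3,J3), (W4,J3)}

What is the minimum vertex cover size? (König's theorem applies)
Minimum vertex cover size = 3

By König's theorem: in bipartite graphs,
min vertex cover = max matching = 3

Maximum matching has size 3, so minimum vertex cover also has size 3.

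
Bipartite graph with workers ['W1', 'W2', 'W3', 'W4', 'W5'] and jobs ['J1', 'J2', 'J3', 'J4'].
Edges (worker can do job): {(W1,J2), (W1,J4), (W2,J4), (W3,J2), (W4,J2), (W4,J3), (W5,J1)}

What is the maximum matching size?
Maximum matching size = 4

Maximum matching: {(W1,J4), (W3,J2), (W4,J3), (W5,J1)}
Size: 4

This assigns 4 workers to 4 distinct jobs.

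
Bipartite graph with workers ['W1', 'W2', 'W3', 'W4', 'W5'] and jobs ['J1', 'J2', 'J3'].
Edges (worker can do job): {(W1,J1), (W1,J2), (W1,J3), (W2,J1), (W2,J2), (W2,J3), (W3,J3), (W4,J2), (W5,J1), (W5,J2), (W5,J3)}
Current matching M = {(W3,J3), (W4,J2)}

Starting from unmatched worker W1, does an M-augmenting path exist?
Yes: W1 → J1

An M-augmenting path alternates non-matching / matching edges, starting and ending at unmatched vertices.
Path: W1 → J1
(J1 is unmatched in M, so the path is augmenting.)
Flipping edges along this path would increase |M| from 2 to 3.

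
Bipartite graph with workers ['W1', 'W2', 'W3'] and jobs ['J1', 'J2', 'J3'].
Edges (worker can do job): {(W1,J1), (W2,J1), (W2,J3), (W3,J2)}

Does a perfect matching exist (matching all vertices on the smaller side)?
Yes, perfect matching exists (size 3)

Perfect matching: {(W1,J1), (W2,J3), (W3,J2)}
All 3 vertices on the smaller side are matched.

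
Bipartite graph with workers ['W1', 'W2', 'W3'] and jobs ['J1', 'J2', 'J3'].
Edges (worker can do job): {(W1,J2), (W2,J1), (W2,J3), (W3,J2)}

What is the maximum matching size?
Maximum matching size = 2

Maximum matching: {(W2,J1), (W3,J2)}
Size: 2

This assigns 2 workers to 2 distinct jobs.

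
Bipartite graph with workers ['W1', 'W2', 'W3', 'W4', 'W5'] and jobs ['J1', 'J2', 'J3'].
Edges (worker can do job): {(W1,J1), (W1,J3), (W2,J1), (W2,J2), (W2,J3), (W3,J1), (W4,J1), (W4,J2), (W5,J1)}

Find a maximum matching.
Matching: {(W1,J3), (W3,J1), (W4,J2)}

Maximum matching (size 3):
  W1 → J3
  W3 → J1
  W4 → J2

Each worker is assigned to at most one job, and each job to at most one worker.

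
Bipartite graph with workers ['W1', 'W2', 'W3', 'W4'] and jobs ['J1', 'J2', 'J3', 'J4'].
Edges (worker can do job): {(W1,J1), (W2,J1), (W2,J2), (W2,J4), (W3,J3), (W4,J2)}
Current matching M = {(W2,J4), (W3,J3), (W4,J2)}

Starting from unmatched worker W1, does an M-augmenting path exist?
Yes: W1 → J1

An M-augmenting path alternates non-matching / matching edges, starting and ending at unmatched vertices.
Path: W1 → J1
(J1 is unmatched in M, so the path is augmenting.)
Flipping edges along this path would increase |M| from 3 to 4.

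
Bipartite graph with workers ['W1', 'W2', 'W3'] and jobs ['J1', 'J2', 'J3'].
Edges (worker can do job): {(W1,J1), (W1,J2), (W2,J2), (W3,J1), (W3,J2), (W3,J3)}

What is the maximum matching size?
Maximum matching size = 3

Maximum matching: {(W1,J1), (W2,J2), (W3,J3)}
Size: 3

This assigns 3 workers to 3 distinct jobs.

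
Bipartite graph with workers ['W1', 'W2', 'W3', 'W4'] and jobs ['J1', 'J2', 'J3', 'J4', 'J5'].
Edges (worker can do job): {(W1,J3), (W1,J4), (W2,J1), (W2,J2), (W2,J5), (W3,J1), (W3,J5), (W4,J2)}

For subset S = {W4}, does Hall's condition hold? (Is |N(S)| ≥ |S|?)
Yes: |N(S)| = 1, |S| = 1

Subset S = {W4}
Neighbors N(S) = {J2}

|N(S)| = 1, |S| = 1
Hall's condition: |N(S)| ≥ |S| is satisfied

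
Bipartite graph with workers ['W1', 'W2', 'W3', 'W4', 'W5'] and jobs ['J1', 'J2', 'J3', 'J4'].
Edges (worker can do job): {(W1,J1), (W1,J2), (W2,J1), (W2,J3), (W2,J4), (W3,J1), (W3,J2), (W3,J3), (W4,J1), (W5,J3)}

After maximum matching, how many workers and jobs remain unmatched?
Unmatched: 1 workers, 0 jobs

Maximum matching size: 4
Workers: 5 total, 4 matched, 1 unmatched
Jobs: 4 total, 4 matched, 0 unmatched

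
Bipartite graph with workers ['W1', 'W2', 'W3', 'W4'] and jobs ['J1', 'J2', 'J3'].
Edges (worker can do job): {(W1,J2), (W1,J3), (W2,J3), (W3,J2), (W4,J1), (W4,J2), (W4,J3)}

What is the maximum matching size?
Maximum matching size = 3

Maximum matching: {(W1,J3), (W3,J2), (W4,J1)}
Size: 3

This assigns 3 workers to 3 distinct jobs.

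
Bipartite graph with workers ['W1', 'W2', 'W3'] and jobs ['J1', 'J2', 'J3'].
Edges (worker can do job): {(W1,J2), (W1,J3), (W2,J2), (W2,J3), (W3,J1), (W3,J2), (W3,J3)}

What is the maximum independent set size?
Maximum independent set = 3

By König's theorem:
- Min vertex cover = Max matching = 3
- Max independent set = Total vertices - Min vertex cover
- Max independent set = 6 - 3 = 3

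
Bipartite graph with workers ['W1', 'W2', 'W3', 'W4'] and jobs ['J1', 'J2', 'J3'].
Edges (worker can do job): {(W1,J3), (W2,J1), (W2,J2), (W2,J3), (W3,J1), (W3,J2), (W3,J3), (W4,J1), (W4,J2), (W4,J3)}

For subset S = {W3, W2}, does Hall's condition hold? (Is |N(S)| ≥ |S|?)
Yes: |N(S)| = 3, |S| = 2

Subset S = {W3, W2}
Neighbors N(S) = {J1, J2, J3}

|N(S)| = 3, |S| = 2
Hall's condition: |N(S)| ≥ |S| is satisfied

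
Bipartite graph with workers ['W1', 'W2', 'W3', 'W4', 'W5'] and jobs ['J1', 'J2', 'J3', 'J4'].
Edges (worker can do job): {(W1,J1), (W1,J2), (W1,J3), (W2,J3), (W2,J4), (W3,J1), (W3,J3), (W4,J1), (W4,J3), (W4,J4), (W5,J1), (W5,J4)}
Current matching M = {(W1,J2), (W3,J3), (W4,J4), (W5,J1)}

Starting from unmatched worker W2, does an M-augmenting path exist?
No augmenting path from W2

Alternating search from W2 reaches jobs: {J1, J3, J4}.
Every reachable job is already matched in M, and following those matched edges back to workers exposes no further unvisited jobs.
No M-augmenting path from W2 exists.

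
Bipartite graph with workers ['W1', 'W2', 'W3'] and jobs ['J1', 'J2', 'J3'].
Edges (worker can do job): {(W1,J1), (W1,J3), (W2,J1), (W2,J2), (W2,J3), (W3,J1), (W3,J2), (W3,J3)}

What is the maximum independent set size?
Maximum independent set = 3

By König's theorem:
- Min vertex cover = Max matching = 3
- Max independent set = Total vertices - Min vertex cover
- Max independent set = 6 - 3 = 3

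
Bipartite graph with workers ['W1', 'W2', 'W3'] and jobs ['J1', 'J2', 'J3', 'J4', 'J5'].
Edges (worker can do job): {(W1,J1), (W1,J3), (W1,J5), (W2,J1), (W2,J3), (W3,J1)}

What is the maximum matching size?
Maximum matching size = 3

Maximum matching: {(W1,J5), (W2,J3), (W3,J1)}
Size: 3

This assigns 3 workers to 3 distinct jobs.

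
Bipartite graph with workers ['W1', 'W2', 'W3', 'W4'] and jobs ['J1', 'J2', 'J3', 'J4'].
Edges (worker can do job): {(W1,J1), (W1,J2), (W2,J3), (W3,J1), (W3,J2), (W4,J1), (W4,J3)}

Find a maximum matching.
Matching: {(W2,J3), (W3,J2), (W4,J1)}

Maximum matching (size 3):
  W2 → J3
  W3 → J2
  W4 → J1

Each worker is assigned to at most one job, and each job to at most one worker.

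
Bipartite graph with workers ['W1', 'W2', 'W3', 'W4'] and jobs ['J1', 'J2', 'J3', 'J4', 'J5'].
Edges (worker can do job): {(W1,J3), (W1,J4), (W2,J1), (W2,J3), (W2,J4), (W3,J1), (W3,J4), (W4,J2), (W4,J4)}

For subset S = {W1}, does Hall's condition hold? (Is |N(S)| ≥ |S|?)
Yes: |N(S)| = 2, |S| = 1

Subset S = {W1}
Neighbors N(S) = {J3, J4}

|N(S)| = 2, |S| = 1
Hall's condition: |N(S)| ≥ |S| is satisfied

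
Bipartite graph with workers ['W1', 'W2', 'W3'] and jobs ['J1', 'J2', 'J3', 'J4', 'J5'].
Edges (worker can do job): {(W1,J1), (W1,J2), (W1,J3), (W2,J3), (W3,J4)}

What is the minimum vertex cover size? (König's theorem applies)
Minimum vertex cover size = 3

By König's theorem: in bipartite graphs,
min vertex cover = max matching = 3

Maximum matching has size 3, so minimum vertex cover also has size 3.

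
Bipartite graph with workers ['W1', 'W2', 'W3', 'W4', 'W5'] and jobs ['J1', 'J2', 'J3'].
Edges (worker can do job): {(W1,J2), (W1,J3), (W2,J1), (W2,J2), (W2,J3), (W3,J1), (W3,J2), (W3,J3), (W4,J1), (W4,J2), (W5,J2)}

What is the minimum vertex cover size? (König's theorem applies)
Minimum vertex cover size = 3

By König's theorem: in bipartite graphs,
min vertex cover = max matching = 3

Maximum matching has size 3, so minimum vertex cover also has size 3.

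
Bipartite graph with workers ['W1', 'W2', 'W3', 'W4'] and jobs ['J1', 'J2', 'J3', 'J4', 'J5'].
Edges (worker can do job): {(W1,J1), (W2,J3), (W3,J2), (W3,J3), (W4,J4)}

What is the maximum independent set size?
Maximum independent set = 5

By König's theorem:
- Min vertex cover = Max matching = 4
- Max independent set = Total vertices - Min vertex cover
- Max independent set = 9 - 4 = 5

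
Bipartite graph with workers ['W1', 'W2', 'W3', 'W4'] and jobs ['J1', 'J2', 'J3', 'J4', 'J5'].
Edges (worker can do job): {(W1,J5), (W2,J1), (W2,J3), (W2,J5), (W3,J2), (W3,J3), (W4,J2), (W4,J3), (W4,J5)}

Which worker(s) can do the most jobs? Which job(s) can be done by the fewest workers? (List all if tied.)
Most versatile: W2, W4 (3 jobs); Least covered: J4 (0 workers)

Worker degrees (jobs they can do): W1:1, W2:3, W3:2, W4:3
Job degrees (workers who can do it): J1:1, J2:2, J3:3, J4:0, J5:3

Maximum worker degree is 3, achieved by: W2, W4
Minimum job degree is 0, achieved by: J4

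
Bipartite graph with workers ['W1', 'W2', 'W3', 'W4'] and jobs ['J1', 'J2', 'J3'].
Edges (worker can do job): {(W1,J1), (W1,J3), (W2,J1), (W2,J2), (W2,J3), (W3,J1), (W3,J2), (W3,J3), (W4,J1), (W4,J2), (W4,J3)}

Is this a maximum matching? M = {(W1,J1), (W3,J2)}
No, size 2 is not maximum

Proposed matching has size 2.
Maximum matching size for this graph: 3.

This is NOT maximum - can be improved to size 3.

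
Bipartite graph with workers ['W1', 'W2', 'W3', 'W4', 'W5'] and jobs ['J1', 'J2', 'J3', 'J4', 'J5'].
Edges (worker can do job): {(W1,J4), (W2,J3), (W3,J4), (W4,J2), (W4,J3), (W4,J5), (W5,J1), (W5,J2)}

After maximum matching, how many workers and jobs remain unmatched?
Unmatched: 1 workers, 1 jobs

Maximum matching size: 4
Workers: 5 total, 4 matched, 1 unmatched
Jobs: 5 total, 4 matched, 1 unmatched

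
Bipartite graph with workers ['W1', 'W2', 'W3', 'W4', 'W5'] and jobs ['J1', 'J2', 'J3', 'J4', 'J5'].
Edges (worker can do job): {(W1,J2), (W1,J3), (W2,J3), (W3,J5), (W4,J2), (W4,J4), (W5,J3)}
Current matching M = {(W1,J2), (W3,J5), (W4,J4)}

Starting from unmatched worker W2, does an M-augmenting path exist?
Yes: W2 → J3

An M-augmenting path alternates non-matching / matching edges, starting and ending at unmatched vertices.
Path: W2 → J3
(J3 is unmatched in M, so the path is augmenting.)
Flipping edges along this path would increase |M| from 3 to 4.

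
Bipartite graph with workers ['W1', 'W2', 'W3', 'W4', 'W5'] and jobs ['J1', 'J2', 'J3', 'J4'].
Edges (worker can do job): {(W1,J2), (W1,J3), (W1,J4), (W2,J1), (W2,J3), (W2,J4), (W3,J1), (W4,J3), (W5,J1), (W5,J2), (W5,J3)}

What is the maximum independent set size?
Maximum independent set = 5

By König's theorem:
- Min vertex cover = Max matching = 4
- Max independent set = Total vertices - Min vertex cover
- Max independent set = 9 - 4 = 5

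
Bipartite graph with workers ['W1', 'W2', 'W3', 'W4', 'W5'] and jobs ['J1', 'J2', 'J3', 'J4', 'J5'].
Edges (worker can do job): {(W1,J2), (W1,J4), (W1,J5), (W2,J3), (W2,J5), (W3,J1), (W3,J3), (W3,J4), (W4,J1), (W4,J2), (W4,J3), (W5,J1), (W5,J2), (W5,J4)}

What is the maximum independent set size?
Maximum independent set = 5

By König's theorem:
- Min vertex cover = Max matching = 5
- Max independent set = Total vertices - Min vertex cover
- Max independent set = 10 - 5 = 5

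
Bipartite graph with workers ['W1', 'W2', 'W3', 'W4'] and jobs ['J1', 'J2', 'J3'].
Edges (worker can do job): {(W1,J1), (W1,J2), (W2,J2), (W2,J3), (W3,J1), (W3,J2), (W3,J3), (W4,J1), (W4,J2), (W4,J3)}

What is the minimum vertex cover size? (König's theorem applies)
Minimum vertex cover size = 3

By König's theorem: in bipartite graphs,
min vertex cover = max matching = 3

Maximum matching has size 3, so minimum vertex cover also has size 3.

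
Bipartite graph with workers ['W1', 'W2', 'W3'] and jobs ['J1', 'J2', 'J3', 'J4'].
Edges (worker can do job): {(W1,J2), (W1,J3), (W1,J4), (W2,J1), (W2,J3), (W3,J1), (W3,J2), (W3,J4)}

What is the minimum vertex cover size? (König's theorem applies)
Minimum vertex cover size = 3

By König's theorem: in bipartite graphs,
min vertex cover = max matching = 3

Maximum matching has size 3, so minimum vertex cover also has size 3.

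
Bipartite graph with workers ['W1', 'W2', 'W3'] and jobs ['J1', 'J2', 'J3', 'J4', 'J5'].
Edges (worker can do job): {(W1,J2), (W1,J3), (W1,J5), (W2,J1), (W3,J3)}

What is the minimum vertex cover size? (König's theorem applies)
Minimum vertex cover size = 3

By König's theorem: in bipartite graphs,
min vertex cover = max matching = 3

Maximum matching has size 3, so minimum vertex cover also has size 3.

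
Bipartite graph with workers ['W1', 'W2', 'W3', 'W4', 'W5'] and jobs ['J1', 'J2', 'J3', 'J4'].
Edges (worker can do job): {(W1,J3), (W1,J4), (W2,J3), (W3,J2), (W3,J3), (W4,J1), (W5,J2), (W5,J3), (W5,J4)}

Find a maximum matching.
Matching: {(W1,J4), (W3,J3), (W4,J1), (W5,J2)}

Maximum matching (size 4):
  W1 → J4
  W3 → J3
  W4 → J1
  W5 → J2

Each worker is assigned to at most one job, and each job to at most one worker.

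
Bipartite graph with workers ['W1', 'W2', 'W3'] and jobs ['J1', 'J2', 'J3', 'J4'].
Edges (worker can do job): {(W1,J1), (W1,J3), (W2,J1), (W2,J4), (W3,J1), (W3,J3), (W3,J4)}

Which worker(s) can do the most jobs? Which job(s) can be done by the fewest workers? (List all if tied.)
Most versatile: W3 (3 jobs); Least covered: J2 (0 workers)

Worker degrees (jobs they can do): W1:2, W2:2, W3:3
Job degrees (workers who can do it): J1:3, J2:0, J3:2, J4:2

Maximum worker degree is 3, achieved by: W3
Minimum job degree is 0, achieved by: J2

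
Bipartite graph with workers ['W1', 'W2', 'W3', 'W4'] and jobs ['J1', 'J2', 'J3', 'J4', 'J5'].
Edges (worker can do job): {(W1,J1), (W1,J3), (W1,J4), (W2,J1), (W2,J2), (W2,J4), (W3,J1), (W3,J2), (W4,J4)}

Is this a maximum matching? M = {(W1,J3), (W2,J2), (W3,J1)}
No, size 3 is not maximum

Proposed matching has size 3.
Maximum matching size for this graph: 4.

This is NOT maximum - can be improved to size 4.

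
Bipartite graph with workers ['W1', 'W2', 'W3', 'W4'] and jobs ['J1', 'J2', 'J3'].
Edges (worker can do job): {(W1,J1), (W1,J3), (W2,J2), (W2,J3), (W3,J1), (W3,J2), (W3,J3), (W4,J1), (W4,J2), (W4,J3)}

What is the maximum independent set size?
Maximum independent set = 4

By König's theorem:
- Min vertex cover = Max matching = 3
- Max independent set = Total vertices - Min vertex cover
- Max independent set = 7 - 3 = 4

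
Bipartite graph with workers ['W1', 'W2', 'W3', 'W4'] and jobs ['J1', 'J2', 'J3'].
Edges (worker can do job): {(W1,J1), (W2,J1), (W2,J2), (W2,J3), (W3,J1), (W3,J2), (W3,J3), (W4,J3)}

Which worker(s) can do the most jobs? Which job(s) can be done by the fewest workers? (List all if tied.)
Most versatile: W2, W3 (3 jobs); Least covered: J2 (2 workers)

Worker degrees (jobs they can do): W1:1, W2:3, W3:3, W4:1
Job degrees (workers who can do it): J1:3, J2:2, J3:3

Maximum worker degree is 3, achieved by: W2, W3
Minimum job degree is 2, achieved by: J2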